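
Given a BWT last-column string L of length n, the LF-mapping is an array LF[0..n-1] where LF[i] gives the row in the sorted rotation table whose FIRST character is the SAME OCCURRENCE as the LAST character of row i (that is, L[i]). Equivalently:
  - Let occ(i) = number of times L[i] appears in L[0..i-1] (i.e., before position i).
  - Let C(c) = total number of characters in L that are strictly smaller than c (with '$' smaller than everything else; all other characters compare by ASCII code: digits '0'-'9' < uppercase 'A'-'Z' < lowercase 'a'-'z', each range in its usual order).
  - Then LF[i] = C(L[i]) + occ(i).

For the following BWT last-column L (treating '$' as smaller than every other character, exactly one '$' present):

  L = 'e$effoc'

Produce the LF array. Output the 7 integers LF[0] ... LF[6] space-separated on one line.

Answer: 2 0 3 4 5 6 1

Derivation:
Char counts: '$':1, 'c':1, 'e':2, 'f':2, 'o':1
C (first-col start): C('$')=0, C('c')=1, C('e')=2, C('f')=4, C('o')=6
L[0]='e': occ=0, LF[0]=C('e')+0=2+0=2
L[1]='$': occ=0, LF[1]=C('$')+0=0+0=0
L[2]='e': occ=1, LF[2]=C('e')+1=2+1=3
L[3]='f': occ=0, LF[3]=C('f')+0=4+0=4
L[4]='f': occ=1, LF[4]=C('f')+1=4+1=5
L[5]='o': occ=0, LF[5]=C('o')+0=6+0=6
L[6]='c': occ=0, LF[6]=C('c')+0=1+0=1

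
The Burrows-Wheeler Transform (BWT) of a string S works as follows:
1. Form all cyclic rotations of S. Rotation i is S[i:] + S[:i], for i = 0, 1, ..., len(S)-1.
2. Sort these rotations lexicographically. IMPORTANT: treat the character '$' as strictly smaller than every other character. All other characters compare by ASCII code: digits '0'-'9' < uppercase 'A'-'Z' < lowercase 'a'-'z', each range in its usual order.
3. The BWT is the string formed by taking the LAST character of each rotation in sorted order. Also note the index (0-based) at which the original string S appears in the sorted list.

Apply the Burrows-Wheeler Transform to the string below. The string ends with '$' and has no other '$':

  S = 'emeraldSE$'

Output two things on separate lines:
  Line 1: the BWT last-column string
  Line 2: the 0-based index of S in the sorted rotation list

All 10 rotations (rotation i = S[i:]+S[:i]):
  rot[0] = emeraldSE$
  rot[1] = meraldSE$e
  rot[2] = eraldSE$em
  rot[3] = raldSE$eme
  rot[4] = aldSE$emer
  rot[5] = ldSE$emera
  rot[6] = dSE$emeral
  rot[7] = SE$emerald
  rot[8] = E$emeraldS
  rot[9] = $emeraldSE
Sorted (with $ < everything):
  sorted[0] = $emeraldSE  (last char: 'E')
  sorted[1] = E$emeraldS  (last char: 'S')
  sorted[2] = SE$emerald  (last char: 'd')
  sorted[3] = aldSE$emer  (last char: 'r')
  sorted[4] = dSE$emeral  (last char: 'l')
  sorted[5] = emeraldSE$  (last char: '$')
  sorted[6] = eraldSE$em  (last char: 'm')
  sorted[7] = ldSE$emera  (last char: 'a')
  sorted[8] = meraldSE$e  (last char: 'e')
  sorted[9] = raldSE$eme  (last char: 'e')
Last column: ESdrl$maee
Original string S is at sorted index 5

Answer: ESdrl$maee
5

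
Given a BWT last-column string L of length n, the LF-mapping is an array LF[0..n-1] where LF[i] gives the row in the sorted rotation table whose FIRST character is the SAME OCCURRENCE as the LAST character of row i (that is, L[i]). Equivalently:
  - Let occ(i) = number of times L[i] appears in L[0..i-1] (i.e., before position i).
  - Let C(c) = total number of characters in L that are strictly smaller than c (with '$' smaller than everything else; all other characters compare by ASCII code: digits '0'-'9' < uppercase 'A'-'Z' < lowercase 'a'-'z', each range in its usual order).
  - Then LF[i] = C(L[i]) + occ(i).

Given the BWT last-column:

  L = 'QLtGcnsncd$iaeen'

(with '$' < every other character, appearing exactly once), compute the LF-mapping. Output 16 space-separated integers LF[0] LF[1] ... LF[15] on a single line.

Char counts: '$':1, 'G':1, 'L':1, 'Q':1, 'a':1, 'c':2, 'd':1, 'e':2, 'i':1, 'n':3, 's':1, 't':1
C (first-col start): C('$')=0, C('G')=1, C('L')=2, C('Q')=3, C('a')=4, C('c')=5, C('d')=7, C('e')=8, C('i')=10, C('n')=11, C('s')=14, C('t')=15
L[0]='Q': occ=0, LF[0]=C('Q')+0=3+0=3
L[1]='L': occ=0, LF[1]=C('L')+0=2+0=2
L[2]='t': occ=0, LF[2]=C('t')+0=15+0=15
L[3]='G': occ=0, LF[3]=C('G')+0=1+0=1
L[4]='c': occ=0, LF[4]=C('c')+0=5+0=5
L[5]='n': occ=0, LF[5]=C('n')+0=11+0=11
L[6]='s': occ=0, LF[6]=C('s')+0=14+0=14
L[7]='n': occ=1, LF[7]=C('n')+1=11+1=12
L[8]='c': occ=1, LF[8]=C('c')+1=5+1=6
L[9]='d': occ=0, LF[9]=C('d')+0=7+0=7
L[10]='$': occ=0, LF[10]=C('$')+0=0+0=0
L[11]='i': occ=0, LF[11]=C('i')+0=10+0=10
L[12]='a': occ=0, LF[12]=C('a')+0=4+0=4
L[13]='e': occ=0, LF[13]=C('e')+0=8+0=8
L[14]='e': occ=1, LF[14]=C('e')+1=8+1=9
L[15]='n': occ=2, LF[15]=C('n')+2=11+2=13

Answer: 3 2 15 1 5 11 14 12 6 7 0 10 4 8 9 13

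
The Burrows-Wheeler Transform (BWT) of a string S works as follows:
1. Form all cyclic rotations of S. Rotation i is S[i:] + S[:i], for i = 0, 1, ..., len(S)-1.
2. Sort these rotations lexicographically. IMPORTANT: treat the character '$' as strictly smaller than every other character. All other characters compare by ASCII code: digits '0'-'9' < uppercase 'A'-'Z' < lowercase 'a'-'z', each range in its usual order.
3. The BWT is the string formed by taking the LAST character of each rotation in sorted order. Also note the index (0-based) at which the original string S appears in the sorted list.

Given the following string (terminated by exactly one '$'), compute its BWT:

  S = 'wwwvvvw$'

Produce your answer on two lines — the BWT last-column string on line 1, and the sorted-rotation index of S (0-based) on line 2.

All 8 rotations (rotation i = S[i:]+S[:i]):
  rot[0] = wwwvvvw$
  rot[1] = wwvvvw$w
  rot[2] = wvvvw$ww
  rot[3] = vvvw$www
  rot[4] = vvw$wwwv
  rot[5] = vw$wwwvv
  rot[6] = w$wwwvvv
  rot[7] = $wwwvvvw
Sorted (with $ < everything):
  sorted[0] = $wwwvvvw  (last char: 'w')
  sorted[1] = vvvw$www  (last char: 'w')
  sorted[2] = vvw$wwwv  (last char: 'v')
  sorted[3] = vw$wwwvv  (last char: 'v')
  sorted[4] = w$wwwvvv  (last char: 'v')
  sorted[5] = wvvvw$ww  (last char: 'w')
  sorted[6] = wwvvvw$w  (last char: 'w')
  sorted[7] = wwwvvvw$  (last char: '$')
Last column: wwvvvww$
Original string S is at sorted index 7

Answer: wwvvvww$
7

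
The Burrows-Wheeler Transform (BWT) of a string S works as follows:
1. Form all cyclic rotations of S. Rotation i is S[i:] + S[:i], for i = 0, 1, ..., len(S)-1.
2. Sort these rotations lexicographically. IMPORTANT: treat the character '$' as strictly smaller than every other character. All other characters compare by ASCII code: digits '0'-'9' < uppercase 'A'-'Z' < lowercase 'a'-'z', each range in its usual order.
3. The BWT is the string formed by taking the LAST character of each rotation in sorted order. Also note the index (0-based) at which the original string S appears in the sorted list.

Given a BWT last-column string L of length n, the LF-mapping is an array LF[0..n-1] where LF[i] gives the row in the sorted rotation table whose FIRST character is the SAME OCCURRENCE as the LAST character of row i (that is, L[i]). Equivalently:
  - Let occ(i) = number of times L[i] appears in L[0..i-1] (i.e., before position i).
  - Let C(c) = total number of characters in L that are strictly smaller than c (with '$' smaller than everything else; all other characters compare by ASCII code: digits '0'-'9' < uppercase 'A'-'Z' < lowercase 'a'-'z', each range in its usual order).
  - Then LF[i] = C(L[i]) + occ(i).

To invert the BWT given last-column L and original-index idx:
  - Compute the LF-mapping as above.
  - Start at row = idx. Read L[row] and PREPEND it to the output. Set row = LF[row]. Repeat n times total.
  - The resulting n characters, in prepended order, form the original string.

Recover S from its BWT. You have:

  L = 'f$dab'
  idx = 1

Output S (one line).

Answer: adbf$

Derivation:
LF mapping: 4 0 3 1 2
Walk LF starting at row 1, prepending L[row]:
  step 1: row=1, L[1]='$', prepend. Next row=LF[1]=0
  step 2: row=0, L[0]='f', prepend. Next row=LF[0]=4
  step 3: row=4, L[4]='b', prepend. Next row=LF[4]=2
  step 4: row=2, L[2]='d', prepend. Next row=LF[2]=3
  step 5: row=3, L[3]='a', prepend. Next row=LF[3]=1
Reversed output: adbf$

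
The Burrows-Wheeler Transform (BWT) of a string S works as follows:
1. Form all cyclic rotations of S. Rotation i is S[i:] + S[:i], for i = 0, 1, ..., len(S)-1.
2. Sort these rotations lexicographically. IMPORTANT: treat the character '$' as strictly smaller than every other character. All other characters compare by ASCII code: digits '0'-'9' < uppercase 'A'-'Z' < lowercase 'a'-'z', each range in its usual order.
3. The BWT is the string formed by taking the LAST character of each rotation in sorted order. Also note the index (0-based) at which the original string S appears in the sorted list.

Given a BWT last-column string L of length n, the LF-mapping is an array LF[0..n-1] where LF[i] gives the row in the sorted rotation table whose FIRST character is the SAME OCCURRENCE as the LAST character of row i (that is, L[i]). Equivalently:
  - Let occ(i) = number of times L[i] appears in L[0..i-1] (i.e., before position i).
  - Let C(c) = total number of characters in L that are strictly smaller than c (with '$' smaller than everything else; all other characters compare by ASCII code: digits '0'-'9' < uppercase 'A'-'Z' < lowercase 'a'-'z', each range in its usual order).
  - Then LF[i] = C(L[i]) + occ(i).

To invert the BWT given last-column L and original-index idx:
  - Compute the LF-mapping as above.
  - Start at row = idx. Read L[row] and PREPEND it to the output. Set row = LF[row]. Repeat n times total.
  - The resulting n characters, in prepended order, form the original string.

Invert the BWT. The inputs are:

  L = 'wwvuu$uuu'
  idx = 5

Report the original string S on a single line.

Answer: uwuuvuuw$

Derivation:
LF mapping: 7 8 6 1 2 0 3 4 5
Walk LF starting at row 5, prepending L[row]:
  step 1: row=5, L[5]='$', prepend. Next row=LF[5]=0
  step 2: row=0, L[0]='w', prepend. Next row=LF[0]=7
  step 3: row=7, L[7]='u', prepend. Next row=LF[7]=4
  step 4: row=4, L[4]='u', prepend. Next row=LF[4]=2
  step 5: row=2, L[2]='v', prepend. Next row=LF[2]=6
  step 6: row=6, L[6]='u', prepend. Next row=LF[6]=3
  step 7: row=3, L[3]='u', prepend. Next row=LF[3]=1
  step 8: row=1, L[1]='w', prepend. Next row=LF[1]=8
  step 9: row=8, L[8]='u', prepend. Next row=LF[8]=5
Reversed output: uwuuvuuw$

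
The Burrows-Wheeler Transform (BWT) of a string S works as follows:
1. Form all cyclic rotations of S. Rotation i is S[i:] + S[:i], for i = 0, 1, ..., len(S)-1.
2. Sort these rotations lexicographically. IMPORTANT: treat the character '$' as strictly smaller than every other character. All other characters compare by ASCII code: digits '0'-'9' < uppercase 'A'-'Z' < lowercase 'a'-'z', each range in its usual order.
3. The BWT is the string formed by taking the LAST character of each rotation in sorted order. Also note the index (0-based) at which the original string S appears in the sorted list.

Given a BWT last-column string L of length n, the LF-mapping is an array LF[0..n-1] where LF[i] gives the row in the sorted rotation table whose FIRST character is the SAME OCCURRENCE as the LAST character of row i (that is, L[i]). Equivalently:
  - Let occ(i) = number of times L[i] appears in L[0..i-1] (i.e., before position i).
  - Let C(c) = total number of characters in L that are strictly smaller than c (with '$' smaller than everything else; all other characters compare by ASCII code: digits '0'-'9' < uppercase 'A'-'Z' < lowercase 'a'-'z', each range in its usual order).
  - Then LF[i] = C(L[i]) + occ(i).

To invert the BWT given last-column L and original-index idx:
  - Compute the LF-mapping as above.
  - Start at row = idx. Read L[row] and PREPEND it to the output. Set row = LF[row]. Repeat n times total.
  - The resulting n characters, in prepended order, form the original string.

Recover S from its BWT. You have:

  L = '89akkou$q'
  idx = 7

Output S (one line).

Answer: quokka98$

Derivation:
LF mapping: 1 2 3 4 5 6 8 0 7
Walk LF starting at row 7, prepending L[row]:
  step 1: row=7, L[7]='$', prepend. Next row=LF[7]=0
  step 2: row=0, L[0]='8', prepend. Next row=LF[0]=1
  step 3: row=1, L[1]='9', prepend. Next row=LF[1]=2
  step 4: row=2, L[2]='a', prepend. Next row=LF[2]=3
  step 5: row=3, L[3]='k', prepend. Next row=LF[3]=4
  step 6: row=4, L[4]='k', prepend. Next row=LF[4]=5
  step 7: row=5, L[5]='o', prepend. Next row=LF[5]=6
  step 8: row=6, L[6]='u', prepend. Next row=LF[6]=8
  step 9: row=8, L[8]='q', prepend. Next row=LF[8]=7
Reversed output: quokka98$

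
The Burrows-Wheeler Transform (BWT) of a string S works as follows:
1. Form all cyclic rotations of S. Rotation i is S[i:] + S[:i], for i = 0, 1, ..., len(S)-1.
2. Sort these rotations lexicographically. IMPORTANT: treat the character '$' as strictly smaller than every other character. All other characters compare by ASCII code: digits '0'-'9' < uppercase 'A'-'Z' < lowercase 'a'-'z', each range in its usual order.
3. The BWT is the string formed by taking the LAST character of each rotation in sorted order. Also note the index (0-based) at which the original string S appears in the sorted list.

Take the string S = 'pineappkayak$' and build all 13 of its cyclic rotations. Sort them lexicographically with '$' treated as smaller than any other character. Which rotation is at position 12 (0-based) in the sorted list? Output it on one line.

Answer: yak$pineappka

Derivation:
All 13 rotations (rotation i = S[i:]+S[:i]):
  rot[0] = pineappkayak$
  rot[1] = ineappkayak$p
  rot[2] = neappkayak$pi
  rot[3] = eappkayak$pin
  rot[4] = appkayak$pine
  rot[5] = ppkayak$pinea
  rot[6] = pkayak$pineap
  rot[7] = kayak$pineapp
  rot[8] = ayak$pineappk
  rot[9] = yak$pineappka
  rot[10] = ak$pineappkay
  rot[11] = k$pineappkaya
  rot[12] = $pineappkayak
Sorted (with $ < everything):
  sorted[0] = $pineappkayak
  sorted[1] = ak$pineappkay
  sorted[2] = appkayak$pine
  sorted[3] = ayak$pineappk
  sorted[4] = eappkayak$pin
  sorted[5] = ineappkayak$p
  sorted[6] = k$pineappkaya
  sorted[7] = kayak$pineapp
  sorted[8] = neappkayak$pi
  sorted[9] = pineappkayak$
  sorted[10] = pkayak$pineap
  sorted[11] = ppkayak$pinea
  sorted[12] = yak$pineappka
sorted[12] = yak$pineappka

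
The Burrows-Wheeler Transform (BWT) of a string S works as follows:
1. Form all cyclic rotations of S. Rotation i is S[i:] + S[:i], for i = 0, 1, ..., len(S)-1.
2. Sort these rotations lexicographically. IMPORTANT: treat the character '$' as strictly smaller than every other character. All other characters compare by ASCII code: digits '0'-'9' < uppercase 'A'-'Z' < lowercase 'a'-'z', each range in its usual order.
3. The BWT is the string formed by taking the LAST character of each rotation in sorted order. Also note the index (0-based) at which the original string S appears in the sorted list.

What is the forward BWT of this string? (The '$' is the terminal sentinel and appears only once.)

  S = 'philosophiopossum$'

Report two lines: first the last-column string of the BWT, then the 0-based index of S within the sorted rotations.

Answer: mpphhiusilp$ooooss
11

Derivation:
All 18 rotations (rotation i = S[i:]+S[:i]):
  rot[0] = philosophiopossum$
  rot[1] = hilosophiopossum$p
  rot[2] = ilosophiopossum$ph
  rot[3] = losophiopossum$phi
  rot[4] = osophiopossum$phil
  rot[5] = sophiopossum$philo
  rot[6] = ophiopossum$philos
  rot[7] = phiopossum$philoso
  rot[8] = hiopossum$philosop
  rot[9] = iopossum$philosoph
  rot[10] = opossum$philosophi
  rot[11] = possum$philosophio
  rot[12] = ossum$philosophiop
  rot[13] = ssum$philosophiopo
  rot[14] = sum$philosophiopos
  rot[15] = um$philosophioposs
  rot[16] = m$philosophiopossu
  rot[17] = $philosophiopossum
Sorted (with $ < everything):
  sorted[0] = $philosophiopossum  (last char: 'm')
  sorted[1] = hilosophiopossum$p  (last char: 'p')
  sorted[2] = hiopossum$philosop  (last char: 'p')
  sorted[3] = ilosophiopossum$ph  (last char: 'h')
  sorted[4] = iopossum$philosoph  (last char: 'h')
  sorted[5] = losophiopossum$phi  (last char: 'i')
  sorted[6] = m$philosophiopossu  (last char: 'u')
  sorted[7] = ophiopossum$philos  (last char: 's')
  sorted[8] = opossum$philosophi  (last char: 'i')
  sorted[9] = osophiopossum$phil  (last char: 'l')
  sorted[10] = ossum$philosophiop  (last char: 'p')
  sorted[11] = philosophiopossum$  (last char: '$')
  sorted[12] = phiopossum$philoso  (last char: 'o')
  sorted[13] = possum$philosophio  (last char: 'o')
  sorted[14] = sophiopossum$philo  (last char: 'o')
  sorted[15] = ssum$philosophiopo  (last char: 'o')
  sorted[16] = sum$philosophiopos  (last char: 's')
  sorted[17] = um$philosophioposs  (last char: 's')
Last column: mpphhiusilp$ooooss
Original string S is at sorted index 11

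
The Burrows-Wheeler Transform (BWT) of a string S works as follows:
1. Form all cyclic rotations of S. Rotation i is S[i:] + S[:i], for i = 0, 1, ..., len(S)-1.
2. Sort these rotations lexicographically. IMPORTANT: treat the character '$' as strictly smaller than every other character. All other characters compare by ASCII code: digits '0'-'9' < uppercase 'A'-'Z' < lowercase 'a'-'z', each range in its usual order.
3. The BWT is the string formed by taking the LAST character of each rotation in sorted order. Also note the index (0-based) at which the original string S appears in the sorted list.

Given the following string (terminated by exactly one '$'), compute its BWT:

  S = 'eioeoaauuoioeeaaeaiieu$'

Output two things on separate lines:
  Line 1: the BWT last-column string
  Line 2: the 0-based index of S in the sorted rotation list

Answer: ueoaeaeao$oiiaoeeiiueua
9

Derivation:
All 23 rotations (rotation i = S[i:]+S[:i]):
  rot[0] = eioeoaauuoioeeaaeaiieu$
  rot[1] = ioeoaauuoioeeaaeaiieu$e
  rot[2] = oeoaauuoioeeaaeaiieu$ei
  rot[3] = eoaauuoioeeaaeaiieu$eio
  rot[4] = oaauuoioeeaaeaiieu$eioe
  rot[5] = aauuoioeeaaeaiieu$eioeo
  rot[6] = auuoioeeaaeaiieu$eioeoa
  rot[7] = uuoioeeaaeaiieu$eioeoaa
  rot[8] = uoioeeaaeaiieu$eioeoaau
  rot[9] = oioeeaaeaiieu$eioeoaauu
  rot[10] = ioeeaaeaiieu$eioeoaauuo
  rot[11] = oeeaaeaiieu$eioeoaauuoi
  rot[12] = eeaaeaiieu$eioeoaauuoio
  rot[13] = eaaeaiieu$eioeoaauuoioe
  rot[14] = aaeaiieu$eioeoaauuoioee
  rot[15] = aeaiieu$eioeoaauuoioeea
  rot[16] = eaiieu$eioeoaauuoioeeaa
  rot[17] = aiieu$eioeoaauuoioeeaae
  rot[18] = iieu$eioeoaauuoioeeaaea
  rot[19] = ieu$eioeoaauuoioeeaaeai
  rot[20] = eu$eioeoaauuoioeeaaeaii
  rot[21] = u$eioeoaauuoioeeaaeaiie
  rot[22] = $eioeoaauuoioeeaaeaiieu
Sorted (with $ < everything):
  sorted[0] = $eioeoaauuoioeeaaeaiieu  (last char: 'u')
  sorted[1] = aaeaiieu$eioeoaauuoioee  (last char: 'e')
  sorted[2] = aauuoioeeaaeaiieu$eioeo  (last char: 'o')
  sorted[3] = aeaiieu$eioeoaauuoioeea  (last char: 'a')
  sorted[4] = aiieu$eioeoaauuoioeeaae  (last char: 'e')
  sorted[5] = auuoioeeaaeaiieu$eioeoa  (last char: 'a')
  sorted[6] = eaaeaiieu$eioeoaauuoioe  (last char: 'e')
  sorted[7] = eaiieu$eioeoaauuoioeeaa  (last char: 'a')
  sorted[8] = eeaaeaiieu$eioeoaauuoio  (last char: 'o')
  sorted[9] = eioeoaauuoioeeaaeaiieu$  (last char: '$')
  sorted[10] = eoaauuoioeeaaeaiieu$eio  (last char: 'o')
  sorted[11] = eu$eioeoaauuoioeeaaeaii  (last char: 'i')
  sorted[12] = ieu$eioeoaauuoioeeaaeai  (last char: 'i')
  sorted[13] = iieu$eioeoaauuoioeeaaea  (last char: 'a')
  sorted[14] = ioeeaaeaiieu$eioeoaauuo  (last char: 'o')
  sorted[15] = ioeoaauuoioeeaaeaiieu$e  (last char: 'e')
  sorted[16] = oaauuoioeeaaeaiieu$eioe  (last char: 'e')
  sorted[17] = oeeaaeaiieu$eioeoaauuoi  (last char: 'i')
  sorted[18] = oeoaauuoioeeaaeaiieu$ei  (last char: 'i')
  sorted[19] = oioeeaaeaiieu$eioeoaauu  (last char: 'u')
  sorted[20] = u$eioeoaauuoioeeaaeaiie  (last char: 'e')
  sorted[21] = uoioeeaaeaiieu$eioeoaau  (last char: 'u')
  sorted[22] = uuoioeeaaeaiieu$eioeoaa  (last char: 'a')
Last column: ueoaeaeao$oiiaoeeiiueua
Original string S is at sorted index 9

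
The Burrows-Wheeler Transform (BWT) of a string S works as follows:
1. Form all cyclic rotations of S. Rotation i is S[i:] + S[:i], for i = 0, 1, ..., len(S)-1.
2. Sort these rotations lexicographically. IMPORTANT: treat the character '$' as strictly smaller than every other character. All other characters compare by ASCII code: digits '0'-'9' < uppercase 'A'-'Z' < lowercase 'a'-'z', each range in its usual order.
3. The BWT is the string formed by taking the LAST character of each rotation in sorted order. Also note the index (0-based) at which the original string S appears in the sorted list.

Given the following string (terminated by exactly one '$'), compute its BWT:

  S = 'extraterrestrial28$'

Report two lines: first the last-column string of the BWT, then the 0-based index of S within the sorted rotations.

Answer: 8l2irtr$ratrteeaxse
7

Derivation:
All 19 rotations (rotation i = S[i:]+S[:i]):
  rot[0] = extraterrestrial28$
  rot[1] = xtraterrestrial28$e
  rot[2] = traterrestrial28$ex
  rot[3] = raterrestrial28$ext
  rot[4] = aterrestrial28$extr
  rot[5] = terrestrial28$extra
  rot[6] = errestrial28$extrat
  rot[7] = rrestrial28$extrate
  rot[8] = restrial28$extrater
  rot[9] = estrial28$extraterr
  rot[10] = strial28$extraterre
  rot[11] = trial28$extraterres
  rot[12] = rial28$extraterrest
  rot[13] = ial28$extraterrestr
  rot[14] = al28$extraterrestri
  rot[15] = l28$extraterrestria
  rot[16] = 28$extraterrestrial
  rot[17] = 8$extraterrestrial2
  rot[18] = $extraterrestrial28
Sorted (with $ < everything):
  sorted[0] = $extraterrestrial28  (last char: '8')
  sorted[1] = 28$extraterrestrial  (last char: 'l')
  sorted[2] = 8$extraterrestrial2  (last char: '2')
  sorted[3] = al28$extraterrestri  (last char: 'i')
  sorted[4] = aterrestrial28$extr  (last char: 'r')
  sorted[5] = errestrial28$extrat  (last char: 't')
  sorted[6] = estrial28$extraterr  (last char: 'r')
  sorted[7] = extraterrestrial28$  (last char: '$')
  sorted[8] = ial28$extraterrestr  (last char: 'r')
  sorted[9] = l28$extraterrestria  (last char: 'a')
  sorted[10] = raterrestrial28$ext  (last char: 't')
  sorted[11] = restrial28$extrater  (last char: 'r')
  sorted[12] = rial28$extraterrest  (last char: 't')
  sorted[13] = rrestrial28$extrate  (last char: 'e')
  sorted[14] = strial28$extraterre  (last char: 'e')
  sorted[15] = terrestrial28$extra  (last char: 'a')
  sorted[16] = traterrestrial28$ex  (last char: 'x')
  sorted[17] = trial28$extraterres  (last char: 's')
  sorted[18] = xtraterrestrial28$e  (last char: 'e')
Last column: 8l2irtr$ratrteeaxse
Original string S is at sorted index 7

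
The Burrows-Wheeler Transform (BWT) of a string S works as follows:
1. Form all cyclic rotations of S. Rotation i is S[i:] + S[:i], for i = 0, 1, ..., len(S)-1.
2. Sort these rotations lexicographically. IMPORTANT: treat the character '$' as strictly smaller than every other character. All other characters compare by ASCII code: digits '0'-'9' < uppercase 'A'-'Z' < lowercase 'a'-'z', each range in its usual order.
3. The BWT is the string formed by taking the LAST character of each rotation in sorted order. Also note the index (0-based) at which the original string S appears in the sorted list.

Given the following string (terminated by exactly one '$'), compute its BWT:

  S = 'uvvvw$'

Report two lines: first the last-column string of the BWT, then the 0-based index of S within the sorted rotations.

All 6 rotations (rotation i = S[i:]+S[:i]):
  rot[0] = uvvvw$
  rot[1] = vvvw$u
  rot[2] = vvw$uv
  rot[3] = vw$uvv
  rot[4] = w$uvvv
  rot[5] = $uvvvw
Sorted (with $ < everything):
  sorted[0] = $uvvvw  (last char: 'w')
  sorted[1] = uvvvw$  (last char: '$')
  sorted[2] = vvvw$u  (last char: 'u')
  sorted[3] = vvw$uv  (last char: 'v')
  sorted[4] = vw$uvv  (last char: 'v')
  sorted[5] = w$uvvv  (last char: 'v')
Last column: w$uvvv
Original string S is at sorted index 1

Answer: w$uvvv
1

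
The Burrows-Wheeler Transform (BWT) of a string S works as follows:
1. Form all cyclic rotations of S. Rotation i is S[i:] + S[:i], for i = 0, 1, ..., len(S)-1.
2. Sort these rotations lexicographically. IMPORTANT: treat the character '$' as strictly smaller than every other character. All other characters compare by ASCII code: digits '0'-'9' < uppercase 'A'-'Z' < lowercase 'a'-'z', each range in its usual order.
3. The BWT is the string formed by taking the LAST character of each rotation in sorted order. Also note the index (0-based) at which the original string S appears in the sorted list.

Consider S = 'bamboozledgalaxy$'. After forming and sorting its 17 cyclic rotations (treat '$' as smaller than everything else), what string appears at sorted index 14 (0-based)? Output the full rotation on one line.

All 17 rotations (rotation i = S[i:]+S[:i]):
  rot[0] = bamboozledgalaxy$
  rot[1] = amboozledgalaxy$b
  rot[2] = mboozledgalaxy$ba
  rot[3] = boozledgalaxy$bam
  rot[4] = oozledgalaxy$bamb
  rot[5] = ozledgalaxy$bambo
  rot[6] = zledgalaxy$bamboo
  rot[7] = ledgalaxy$bambooz
  rot[8] = edgalaxy$bamboozl
  rot[9] = dgalaxy$bamboozle
  rot[10] = galaxy$bamboozled
  rot[11] = alaxy$bamboozledg
  rot[12] = laxy$bamboozledga
  rot[13] = axy$bamboozledgal
  rot[14] = xy$bamboozledgala
  rot[15] = y$bamboozledgalax
  rot[16] = $bamboozledgalaxy
Sorted (with $ < everything):
  sorted[0] = $bamboozledgalaxy
  sorted[1] = alaxy$bamboozledg
  sorted[2] = amboozledgalaxy$b
  sorted[3] = axy$bamboozledgal
  sorted[4] = bamboozledgalaxy$
  sorted[5] = boozledgalaxy$bam
  sorted[6] = dgalaxy$bamboozle
  sorted[7] = edgalaxy$bamboozl
  sorted[8] = galaxy$bamboozled
  sorted[9] = laxy$bamboozledga
  sorted[10] = ledgalaxy$bambooz
  sorted[11] = mboozledgalaxy$ba
  sorted[12] = oozledgalaxy$bamb
  sorted[13] = ozledgalaxy$bambo
  sorted[14] = xy$bamboozledgala
  sorted[15] = y$bamboozledgalax
  sorted[16] = zledgalaxy$bamboo
sorted[14] = xy$bamboozledgala

Answer: xy$bamboozledgala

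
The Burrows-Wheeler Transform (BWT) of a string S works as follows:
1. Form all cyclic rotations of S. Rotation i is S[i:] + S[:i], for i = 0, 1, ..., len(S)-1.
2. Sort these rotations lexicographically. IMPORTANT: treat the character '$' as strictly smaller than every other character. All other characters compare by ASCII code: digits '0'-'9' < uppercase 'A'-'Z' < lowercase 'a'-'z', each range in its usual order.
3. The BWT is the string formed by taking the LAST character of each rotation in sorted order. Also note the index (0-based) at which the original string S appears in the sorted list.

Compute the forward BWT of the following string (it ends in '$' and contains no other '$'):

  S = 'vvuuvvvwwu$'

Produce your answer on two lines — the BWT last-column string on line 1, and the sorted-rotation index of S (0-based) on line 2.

Answer: uwvuv$uvvwv
5

Derivation:
All 11 rotations (rotation i = S[i:]+S[:i]):
  rot[0] = vvuuvvvwwu$
  rot[1] = vuuvvvwwu$v
  rot[2] = uuvvvwwu$vv
  rot[3] = uvvvwwu$vvu
  rot[4] = vvvwwu$vvuu
  rot[5] = vvwwu$vvuuv
  rot[6] = vwwu$vvuuvv
  rot[7] = wwu$vvuuvvv
  rot[8] = wu$vvuuvvvw
  rot[9] = u$vvuuvvvww
  rot[10] = $vvuuvvvwwu
Sorted (with $ < everything):
  sorted[0] = $vvuuvvvwwu  (last char: 'u')
  sorted[1] = u$vvuuvvvww  (last char: 'w')
  sorted[2] = uuvvvwwu$vv  (last char: 'v')
  sorted[3] = uvvvwwu$vvu  (last char: 'u')
  sorted[4] = vuuvvvwwu$v  (last char: 'v')
  sorted[5] = vvuuvvvwwu$  (last char: '$')
  sorted[6] = vvvwwu$vvuu  (last char: 'u')
  sorted[7] = vvwwu$vvuuv  (last char: 'v')
  sorted[8] = vwwu$vvuuvv  (last char: 'v')
  sorted[9] = wu$vvuuvvvw  (last char: 'w')
  sorted[10] = wwu$vvuuvvv  (last char: 'v')
Last column: uwvuv$uvvwv
Original string S is at sorted index 5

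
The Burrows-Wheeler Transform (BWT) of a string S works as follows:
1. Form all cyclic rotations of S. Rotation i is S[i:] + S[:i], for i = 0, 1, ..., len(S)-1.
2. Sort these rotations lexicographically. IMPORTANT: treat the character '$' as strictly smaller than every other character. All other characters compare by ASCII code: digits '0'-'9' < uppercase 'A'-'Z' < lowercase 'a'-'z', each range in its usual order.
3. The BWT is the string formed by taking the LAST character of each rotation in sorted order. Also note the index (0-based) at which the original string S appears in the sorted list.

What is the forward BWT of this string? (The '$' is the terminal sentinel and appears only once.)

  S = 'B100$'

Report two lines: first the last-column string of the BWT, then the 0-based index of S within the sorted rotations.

Answer: 001B$
4

Derivation:
All 5 rotations (rotation i = S[i:]+S[:i]):
  rot[0] = B100$
  rot[1] = 100$B
  rot[2] = 00$B1
  rot[3] = 0$B10
  rot[4] = $B100
Sorted (with $ < everything):
  sorted[0] = $B100  (last char: '0')
  sorted[1] = 0$B10  (last char: '0')
  sorted[2] = 00$B1  (last char: '1')
  sorted[3] = 100$B  (last char: 'B')
  sorted[4] = B100$  (last char: '$')
Last column: 001B$
Original string S is at sorted index 4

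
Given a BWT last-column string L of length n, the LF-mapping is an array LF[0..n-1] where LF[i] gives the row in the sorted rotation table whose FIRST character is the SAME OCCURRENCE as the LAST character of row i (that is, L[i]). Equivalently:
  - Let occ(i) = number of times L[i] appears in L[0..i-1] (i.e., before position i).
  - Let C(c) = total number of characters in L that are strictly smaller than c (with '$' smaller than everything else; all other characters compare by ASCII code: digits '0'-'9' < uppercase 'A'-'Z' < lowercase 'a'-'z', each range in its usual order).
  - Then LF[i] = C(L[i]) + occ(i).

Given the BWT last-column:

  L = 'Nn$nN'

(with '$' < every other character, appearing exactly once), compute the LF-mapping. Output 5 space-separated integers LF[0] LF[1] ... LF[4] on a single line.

Char counts: '$':1, 'N':2, 'n':2
C (first-col start): C('$')=0, C('N')=1, C('n')=3
L[0]='N': occ=0, LF[0]=C('N')+0=1+0=1
L[1]='n': occ=0, LF[1]=C('n')+0=3+0=3
L[2]='$': occ=0, LF[2]=C('$')+0=0+0=0
L[3]='n': occ=1, LF[3]=C('n')+1=3+1=4
L[4]='N': occ=1, LF[4]=C('N')+1=1+1=2

Answer: 1 3 0 4 2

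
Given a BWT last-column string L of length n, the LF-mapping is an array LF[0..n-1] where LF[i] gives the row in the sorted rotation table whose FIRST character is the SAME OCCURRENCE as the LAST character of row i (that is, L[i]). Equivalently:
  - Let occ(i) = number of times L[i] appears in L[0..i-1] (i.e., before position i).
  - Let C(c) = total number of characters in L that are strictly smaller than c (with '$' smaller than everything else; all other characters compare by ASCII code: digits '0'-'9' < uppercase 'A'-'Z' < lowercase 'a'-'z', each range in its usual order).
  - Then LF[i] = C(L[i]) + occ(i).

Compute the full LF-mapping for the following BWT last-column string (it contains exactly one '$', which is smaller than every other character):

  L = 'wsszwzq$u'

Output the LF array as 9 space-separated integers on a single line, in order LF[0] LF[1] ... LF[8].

Answer: 5 2 3 7 6 8 1 0 4

Derivation:
Char counts: '$':1, 'q':1, 's':2, 'u':1, 'w':2, 'z':2
C (first-col start): C('$')=0, C('q')=1, C('s')=2, C('u')=4, C('w')=5, C('z')=7
L[0]='w': occ=0, LF[0]=C('w')+0=5+0=5
L[1]='s': occ=0, LF[1]=C('s')+0=2+0=2
L[2]='s': occ=1, LF[2]=C('s')+1=2+1=3
L[3]='z': occ=0, LF[3]=C('z')+0=7+0=7
L[4]='w': occ=1, LF[4]=C('w')+1=5+1=6
L[5]='z': occ=1, LF[5]=C('z')+1=7+1=8
L[6]='q': occ=0, LF[6]=C('q')+0=1+0=1
L[7]='$': occ=0, LF[7]=C('$')+0=0+0=0
L[8]='u': occ=0, LF[8]=C('u')+0=4+0=4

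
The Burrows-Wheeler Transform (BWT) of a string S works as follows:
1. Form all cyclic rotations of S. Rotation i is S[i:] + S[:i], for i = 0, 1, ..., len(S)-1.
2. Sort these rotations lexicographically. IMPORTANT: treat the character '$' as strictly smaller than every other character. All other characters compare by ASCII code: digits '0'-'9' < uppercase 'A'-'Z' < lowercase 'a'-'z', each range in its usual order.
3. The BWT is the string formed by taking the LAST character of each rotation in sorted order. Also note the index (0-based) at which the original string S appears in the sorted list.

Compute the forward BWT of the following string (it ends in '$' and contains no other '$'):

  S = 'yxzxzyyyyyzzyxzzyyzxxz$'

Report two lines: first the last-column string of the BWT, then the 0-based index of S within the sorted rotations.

All 23 rotations (rotation i = S[i:]+S[:i]):
  rot[0] = yxzxzyyyyyzzyxzzyyzxxz$
  rot[1] = xzxzyyyyyzzyxzzyyzxxz$y
  rot[2] = zxzyyyyyzzyxzzyyzxxz$yx
  rot[3] = xzyyyyyzzyxzzyyzxxz$yxz
  rot[4] = zyyyyyzzyxzzyyzxxz$yxzx
  rot[5] = yyyyyzzyxzzyyzxxz$yxzxz
  rot[6] = yyyyzzyxzzyyzxxz$yxzxzy
  rot[7] = yyyzzyxzzyyzxxz$yxzxzyy
  rot[8] = yyzzyxzzyyzxxz$yxzxzyyy
  rot[9] = yzzyxzzyyzxxz$yxzxzyyyy
  rot[10] = zzyxzzyyzxxz$yxzxzyyyyy
  rot[11] = zyxzzyyzxxz$yxzxzyyyyyz
  rot[12] = yxzzyyzxxz$yxzxzyyyyyzz
  rot[13] = xzzyyzxxz$yxzxzyyyyyzzy
  rot[14] = zzyyzxxz$yxzxzyyyyyzzyx
  rot[15] = zyyzxxz$yxzxzyyyyyzzyxz
  rot[16] = yyzxxz$yxzxzyyyyyzzyxzz
  rot[17] = yzxxz$yxzxzyyyyyzzyxzzy
  rot[18] = zxxz$yxzxzyyyyyzzyxzzyy
  rot[19] = xxz$yxzxzyyyyyzzyxzzyyz
  rot[20] = xz$yxzxzyyyyyzzyxzzyyzx
  rot[21] = z$yxzxzyyyyyzzyxzzyyzxx
  rot[22] = $yxzxzyyyyyzzyxzzyyzxxz
Sorted (with $ < everything):
  sorted[0] = $yxzxzyyyyyzzyxzzyyzxxz  (last char: 'z')
  sorted[1] = xxz$yxzxzyyyyyzzyxzzyyz  (last char: 'z')
  sorted[2] = xz$yxzxzyyyyyzzyxzzyyzx  (last char: 'x')
  sorted[3] = xzxzyyyyyzzyxzzyyzxxz$y  (last char: 'y')
  sorted[4] = xzyyyyyzzyxzzyyzxxz$yxz  (last char: 'z')
  sorted[5] = xzzyyzxxz$yxzxzyyyyyzzy  (last char: 'y')
  sorted[6] = yxzxzyyyyyzzyxzzyyzxxz$  (last char: '$')
  sorted[7] = yxzzyyzxxz$yxzxzyyyyyzz  (last char: 'z')
  sorted[8] = yyyyyzzyxzzyyzxxz$yxzxz  (last char: 'z')
  sorted[9] = yyyyzzyxzzyyzxxz$yxzxzy  (last char: 'y')
  sorted[10] = yyyzzyxzzyyzxxz$yxzxzyy  (last char: 'y')
  sorted[11] = yyzxxz$yxzxzyyyyyzzyxzz  (last char: 'z')
  sorted[12] = yyzzyxzzyyzxxz$yxzxzyyy  (last char: 'y')
  sorted[13] = yzxxz$yxzxzyyyyyzzyxzzy  (last char: 'y')
  sorted[14] = yzzyxzzyyzxxz$yxzxzyyyy  (last char: 'y')
  sorted[15] = z$yxzxzyyyyyzzyxzzyyzxx  (last char: 'x')
  sorted[16] = zxxz$yxzxzyyyyyzzyxzzyy  (last char: 'y')
  sorted[17] = zxzyyyyyzzyxzzyyzxxz$yx  (last char: 'x')
  sorted[18] = zyxzzyyzxxz$yxzxzyyyyyz  (last char: 'z')
  sorted[19] = zyyyyyzzyxzzyyzxxz$yxzx  (last char: 'x')
  sorted[20] = zyyzxxz$yxzxzyyyyyzzyxz  (last char: 'z')
  sorted[21] = zzyxzzyyzxxz$yxzxzyyyyy  (last char: 'y')
  sorted[22] = zzyyzxxz$yxzxzyyyyyzzyx  (last char: 'x')
Last column: zzxyzy$zzyyzyyyxyxzxzyx
Original string S is at sorted index 6

Answer: zzxyzy$zzyyzyyyxyxzxzyx
6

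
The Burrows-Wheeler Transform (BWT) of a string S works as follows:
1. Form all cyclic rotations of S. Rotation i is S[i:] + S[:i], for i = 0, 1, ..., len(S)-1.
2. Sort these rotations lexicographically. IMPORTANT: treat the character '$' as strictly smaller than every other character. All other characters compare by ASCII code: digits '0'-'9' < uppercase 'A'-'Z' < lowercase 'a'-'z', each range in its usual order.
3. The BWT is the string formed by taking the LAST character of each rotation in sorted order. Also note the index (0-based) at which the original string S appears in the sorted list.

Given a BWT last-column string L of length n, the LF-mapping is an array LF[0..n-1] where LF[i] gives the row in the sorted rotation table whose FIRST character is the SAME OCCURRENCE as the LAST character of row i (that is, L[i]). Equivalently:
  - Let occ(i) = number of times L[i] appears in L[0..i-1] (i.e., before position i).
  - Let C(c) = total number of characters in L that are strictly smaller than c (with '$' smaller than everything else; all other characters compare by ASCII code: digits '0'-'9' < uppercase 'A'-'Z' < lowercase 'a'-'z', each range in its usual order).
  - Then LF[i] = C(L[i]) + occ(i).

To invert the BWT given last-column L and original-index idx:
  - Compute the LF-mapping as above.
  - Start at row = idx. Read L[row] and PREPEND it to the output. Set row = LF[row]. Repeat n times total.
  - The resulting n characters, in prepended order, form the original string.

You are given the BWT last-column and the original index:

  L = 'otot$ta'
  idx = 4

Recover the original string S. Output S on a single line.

LF mapping: 2 4 3 5 0 6 1
Walk LF starting at row 4, prepending L[row]:
  step 1: row=4, L[4]='$', prepend. Next row=LF[4]=0
  step 2: row=0, L[0]='o', prepend. Next row=LF[0]=2
  step 3: row=2, L[2]='o', prepend. Next row=LF[2]=3
  step 4: row=3, L[3]='t', prepend. Next row=LF[3]=5
  step 5: row=5, L[5]='t', prepend. Next row=LF[5]=6
  step 6: row=6, L[6]='a', prepend. Next row=LF[6]=1
  step 7: row=1, L[1]='t', prepend. Next row=LF[1]=4
Reversed output: tattoo$

Answer: tattoo$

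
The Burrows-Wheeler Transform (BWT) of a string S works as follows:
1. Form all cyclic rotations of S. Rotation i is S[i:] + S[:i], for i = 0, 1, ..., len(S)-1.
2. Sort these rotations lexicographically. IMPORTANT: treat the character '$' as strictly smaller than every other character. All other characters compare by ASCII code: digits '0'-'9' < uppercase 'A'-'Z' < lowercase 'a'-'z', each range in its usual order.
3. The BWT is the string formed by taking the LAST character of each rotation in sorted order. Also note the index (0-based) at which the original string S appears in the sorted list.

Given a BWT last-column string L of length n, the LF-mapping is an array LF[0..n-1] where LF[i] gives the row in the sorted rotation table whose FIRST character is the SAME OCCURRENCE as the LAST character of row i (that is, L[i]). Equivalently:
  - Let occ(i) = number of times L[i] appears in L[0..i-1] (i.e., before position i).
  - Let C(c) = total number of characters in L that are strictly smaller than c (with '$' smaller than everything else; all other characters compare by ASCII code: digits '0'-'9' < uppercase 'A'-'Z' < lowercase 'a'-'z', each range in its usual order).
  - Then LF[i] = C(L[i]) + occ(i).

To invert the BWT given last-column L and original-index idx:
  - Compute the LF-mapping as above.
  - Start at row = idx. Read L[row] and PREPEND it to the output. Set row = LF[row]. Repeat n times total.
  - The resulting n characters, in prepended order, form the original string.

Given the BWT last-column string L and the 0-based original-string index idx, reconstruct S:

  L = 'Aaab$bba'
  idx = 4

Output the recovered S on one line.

Answer: abbbaaA$

Derivation:
LF mapping: 1 2 3 5 0 6 7 4
Walk LF starting at row 4, prepending L[row]:
  step 1: row=4, L[4]='$', prepend. Next row=LF[4]=0
  step 2: row=0, L[0]='A', prepend. Next row=LF[0]=1
  step 3: row=1, L[1]='a', prepend. Next row=LF[1]=2
  step 4: row=2, L[2]='a', prepend. Next row=LF[2]=3
  step 5: row=3, L[3]='b', prepend. Next row=LF[3]=5
  step 6: row=5, L[5]='b', prepend. Next row=LF[5]=6
  step 7: row=6, L[6]='b', prepend. Next row=LF[6]=7
  step 8: row=7, L[7]='a', prepend. Next row=LF[7]=4
Reversed output: abbbaaA$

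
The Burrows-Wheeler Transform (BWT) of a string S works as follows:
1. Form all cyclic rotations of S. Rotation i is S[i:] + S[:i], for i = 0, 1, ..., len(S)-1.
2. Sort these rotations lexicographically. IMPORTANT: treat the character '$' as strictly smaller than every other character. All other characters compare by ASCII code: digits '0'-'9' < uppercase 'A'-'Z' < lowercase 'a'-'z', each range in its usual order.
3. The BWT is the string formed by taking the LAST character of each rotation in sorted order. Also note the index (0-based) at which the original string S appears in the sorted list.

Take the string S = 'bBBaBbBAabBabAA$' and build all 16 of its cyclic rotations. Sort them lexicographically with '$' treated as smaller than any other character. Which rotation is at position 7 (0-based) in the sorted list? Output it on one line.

All 16 rotations (rotation i = S[i:]+S[:i]):
  rot[0] = bBBaBbBAabBabAA$
  rot[1] = BBaBbBAabBabAA$b
  rot[2] = BaBbBAabBabAA$bB
  rot[3] = aBbBAabBabAA$bBB
  rot[4] = BbBAabBabAA$bBBa
  rot[5] = bBAabBabAA$bBBaB
  rot[6] = BAabBabAA$bBBaBb
  rot[7] = AabBabAA$bBBaBbB
  rot[8] = abBabAA$bBBaBbBA
  rot[9] = bBabAA$bBBaBbBAa
  rot[10] = BabAA$bBBaBbBAab
  rot[11] = abAA$bBBaBbBAabB
  rot[12] = bAA$bBBaBbBAabBa
  rot[13] = AA$bBBaBbBAabBab
  rot[14] = A$bBBaBbBAabBabA
  rot[15] = $bBBaBbBAabBabAA
Sorted (with $ < everything):
  sorted[0] = $bBBaBbBAabBabAA
  sorted[1] = A$bBBaBbBAabBabA
  sorted[2] = AA$bBBaBbBAabBab
  sorted[3] = AabBabAA$bBBaBbB
  sorted[4] = BAabBabAA$bBBaBb
  sorted[5] = BBaBbBAabBabAA$b
  sorted[6] = BaBbBAabBabAA$bB
  sorted[7] = BabAA$bBBaBbBAab
  sorted[8] = BbBAabBabAA$bBBa
  sorted[9] = aBbBAabBabAA$bBB
  sorted[10] = abAA$bBBaBbBAabB
  sorted[11] = abBabAA$bBBaBbBA
  sorted[12] = bAA$bBBaBbBAabBa
  sorted[13] = bBAabBabAA$bBBaB
  sorted[14] = bBBaBbBAabBabAA$
  sorted[15] = bBabAA$bBBaBbBAa
sorted[7] = BabAA$bBBaBbBAab

Answer: BabAA$bBBaBbBAab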